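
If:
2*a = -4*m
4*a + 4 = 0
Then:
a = -1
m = 1/2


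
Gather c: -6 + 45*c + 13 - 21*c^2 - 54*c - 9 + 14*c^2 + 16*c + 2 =-7*c^2 + 7*c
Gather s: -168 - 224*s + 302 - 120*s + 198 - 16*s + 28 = 360 - 360*s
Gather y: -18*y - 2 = -18*y - 2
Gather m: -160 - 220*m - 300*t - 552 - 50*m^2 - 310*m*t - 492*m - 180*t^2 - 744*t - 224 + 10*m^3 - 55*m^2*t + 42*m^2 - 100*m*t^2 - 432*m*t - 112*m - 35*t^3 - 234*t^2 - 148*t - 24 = 10*m^3 + m^2*(-55*t - 8) + m*(-100*t^2 - 742*t - 824) - 35*t^3 - 414*t^2 - 1192*t - 960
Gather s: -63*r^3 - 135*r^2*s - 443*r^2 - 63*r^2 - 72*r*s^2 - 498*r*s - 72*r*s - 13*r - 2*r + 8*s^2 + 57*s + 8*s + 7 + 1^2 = -63*r^3 - 506*r^2 - 15*r + s^2*(8 - 72*r) + s*(-135*r^2 - 570*r + 65) + 8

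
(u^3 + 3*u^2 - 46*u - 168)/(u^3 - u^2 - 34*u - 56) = (u + 6)/(u + 2)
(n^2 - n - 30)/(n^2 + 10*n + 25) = (n - 6)/(n + 5)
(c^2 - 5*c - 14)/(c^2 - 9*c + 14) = (c + 2)/(c - 2)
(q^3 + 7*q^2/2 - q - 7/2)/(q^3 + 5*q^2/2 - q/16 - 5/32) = 16*(2*q^3 + 7*q^2 - 2*q - 7)/(32*q^3 + 80*q^2 - 2*q - 5)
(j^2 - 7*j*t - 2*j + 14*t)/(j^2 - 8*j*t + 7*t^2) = (2 - j)/(-j + t)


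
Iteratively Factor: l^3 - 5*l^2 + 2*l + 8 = (l + 1)*(l^2 - 6*l + 8) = (l - 2)*(l + 1)*(l - 4)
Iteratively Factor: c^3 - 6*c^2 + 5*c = (c - 5)*(c^2 - c) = (c - 5)*(c - 1)*(c)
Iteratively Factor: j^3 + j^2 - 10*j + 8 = (j + 4)*(j^2 - 3*j + 2) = (j - 2)*(j + 4)*(j - 1)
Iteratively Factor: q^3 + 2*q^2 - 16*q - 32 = (q - 4)*(q^2 + 6*q + 8) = (q - 4)*(q + 2)*(q + 4)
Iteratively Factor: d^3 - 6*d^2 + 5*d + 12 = (d + 1)*(d^2 - 7*d + 12) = (d - 3)*(d + 1)*(d - 4)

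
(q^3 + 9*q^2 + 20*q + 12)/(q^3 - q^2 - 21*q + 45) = (q^3 + 9*q^2 + 20*q + 12)/(q^3 - q^2 - 21*q + 45)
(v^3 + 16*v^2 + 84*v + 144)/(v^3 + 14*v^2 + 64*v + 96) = (v + 6)/(v + 4)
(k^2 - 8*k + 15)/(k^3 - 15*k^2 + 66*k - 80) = (k - 3)/(k^2 - 10*k + 16)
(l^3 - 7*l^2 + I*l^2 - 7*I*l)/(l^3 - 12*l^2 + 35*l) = (l + I)/(l - 5)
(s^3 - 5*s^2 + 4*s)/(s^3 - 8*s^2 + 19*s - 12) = s/(s - 3)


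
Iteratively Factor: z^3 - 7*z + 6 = (z - 1)*(z^2 + z - 6) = (z - 2)*(z - 1)*(z + 3)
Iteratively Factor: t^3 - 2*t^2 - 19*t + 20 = (t + 4)*(t^2 - 6*t + 5) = (t - 5)*(t + 4)*(t - 1)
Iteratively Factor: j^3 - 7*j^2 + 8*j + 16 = (j - 4)*(j^2 - 3*j - 4) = (j - 4)^2*(j + 1)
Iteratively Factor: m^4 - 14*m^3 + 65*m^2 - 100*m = (m - 5)*(m^3 - 9*m^2 + 20*m) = m*(m - 5)*(m^2 - 9*m + 20) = m*(m - 5)*(m - 4)*(m - 5)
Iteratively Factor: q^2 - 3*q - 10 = (q + 2)*(q - 5)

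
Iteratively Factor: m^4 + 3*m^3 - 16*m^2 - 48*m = (m - 4)*(m^3 + 7*m^2 + 12*m) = (m - 4)*(m + 3)*(m^2 + 4*m) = (m - 4)*(m + 3)*(m + 4)*(m)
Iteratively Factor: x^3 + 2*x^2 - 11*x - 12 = (x + 1)*(x^2 + x - 12) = (x + 1)*(x + 4)*(x - 3)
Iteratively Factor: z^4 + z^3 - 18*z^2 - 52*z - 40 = (z + 2)*(z^3 - z^2 - 16*z - 20) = (z + 2)^2*(z^2 - 3*z - 10) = (z + 2)^3*(z - 5)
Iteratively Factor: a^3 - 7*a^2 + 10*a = (a - 2)*(a^2 - 5*a) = (a - 5)*(a - 2)*(a)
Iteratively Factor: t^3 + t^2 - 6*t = (t)*(t^2 + t - 6) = t*(t - 2)*(t + 3)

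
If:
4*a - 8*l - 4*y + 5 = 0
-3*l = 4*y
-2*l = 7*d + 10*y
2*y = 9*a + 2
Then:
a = -35/102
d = 407/714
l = 37/51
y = -37/68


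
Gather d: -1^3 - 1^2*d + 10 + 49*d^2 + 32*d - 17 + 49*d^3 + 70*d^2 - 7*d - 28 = 49*d^3 + 119*d^2 + 24*d - 36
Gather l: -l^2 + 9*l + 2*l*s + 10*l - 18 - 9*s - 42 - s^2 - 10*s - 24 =-l^2 + l*(2*s + 19) - s^2 - 19*s - 84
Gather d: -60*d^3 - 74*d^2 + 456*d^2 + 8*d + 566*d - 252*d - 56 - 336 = -60*d^3 + 382*d^2 + 322*d - 392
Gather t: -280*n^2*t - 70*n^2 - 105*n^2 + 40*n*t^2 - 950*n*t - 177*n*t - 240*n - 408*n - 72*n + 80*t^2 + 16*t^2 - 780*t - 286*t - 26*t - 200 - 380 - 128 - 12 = -175*n^2 - 720*n + t^2*(40*n + 96) + t*(-280*n^2 - 1127*n - 1092) - 720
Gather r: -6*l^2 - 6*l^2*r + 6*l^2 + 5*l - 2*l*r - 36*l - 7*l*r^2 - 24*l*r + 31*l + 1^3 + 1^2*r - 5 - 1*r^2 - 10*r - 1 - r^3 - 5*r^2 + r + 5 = -r^3 + r^2*(-7*l - 6) + r*(-6*l^2 - 26*l - 8)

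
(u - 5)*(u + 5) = u^2 - 25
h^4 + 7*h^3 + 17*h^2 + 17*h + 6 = (h + 1)^2*(h + 2)*(h + 3)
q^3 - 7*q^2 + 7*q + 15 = (q - 5)*(q - 3)*(q + 1)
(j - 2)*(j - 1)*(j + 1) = j^3 - 2*j^2 - j + 2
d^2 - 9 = (d - 3)*(d + 3)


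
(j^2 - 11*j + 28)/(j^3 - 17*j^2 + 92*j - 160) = (j - 7)/(j^2 - 13*j + 40)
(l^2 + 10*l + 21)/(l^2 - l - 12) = (l + 7)/(l - 4)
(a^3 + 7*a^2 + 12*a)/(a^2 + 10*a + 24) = a*(a + 3)/(a + 6)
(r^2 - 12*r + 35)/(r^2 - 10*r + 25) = (r - 7)/(r - 5)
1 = 1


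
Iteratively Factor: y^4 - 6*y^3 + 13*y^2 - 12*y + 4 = (y - 2)*(y^3 - 4*y^2 + 5*y - 2) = (y - 2)*(y - 1)*(y^2 - 3*y + 2) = (y - 2)^2*(y - 1)*(y - 1)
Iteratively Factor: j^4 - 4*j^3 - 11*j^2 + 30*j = (j)*(j^3 - 4*j^2 - 11*j + 30) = j*(j - 2)*(j^2 - 2*j - 15) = j*(j - 2)*(j + 3)*(j - 5)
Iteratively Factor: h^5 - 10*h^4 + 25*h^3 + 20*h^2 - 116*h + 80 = (h - 1)*(h^4 - 9*h^3 + 16*h^2 + 36*h - 80) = (h - 4)*(h - 1)*(h^3 - 5*h^2 - 4*h + 20) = (h - 5)*(h - 4)*(h - 1)*(h^2 - 4) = (h - 5)*(h - 4)*(h - 2)*(h - 1)*(h + 2)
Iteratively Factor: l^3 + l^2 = (l)*(l^2 + l) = l^2*(l + 1)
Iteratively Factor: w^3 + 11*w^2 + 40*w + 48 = (w + 4)*(w^2 + 7*w + 12) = (w + 3)*(w + 4)*(w + 4)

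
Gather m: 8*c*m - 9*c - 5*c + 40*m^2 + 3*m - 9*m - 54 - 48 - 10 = -14*c + 40*m^2 + m*(8*c - 6) - 112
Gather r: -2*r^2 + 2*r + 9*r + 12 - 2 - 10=-2*r^2 + 11*r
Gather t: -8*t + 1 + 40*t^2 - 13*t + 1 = 40*t^2 - 21*t + 2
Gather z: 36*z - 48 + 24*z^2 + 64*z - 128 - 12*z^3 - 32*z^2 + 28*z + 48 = -12*z^3 - 8*z^2 + 128*z - 128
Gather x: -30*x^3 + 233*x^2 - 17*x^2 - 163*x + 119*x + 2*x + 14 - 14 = -30*x^3 + 216*x^2 - 42*x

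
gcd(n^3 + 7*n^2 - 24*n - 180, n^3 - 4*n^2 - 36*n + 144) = n + 6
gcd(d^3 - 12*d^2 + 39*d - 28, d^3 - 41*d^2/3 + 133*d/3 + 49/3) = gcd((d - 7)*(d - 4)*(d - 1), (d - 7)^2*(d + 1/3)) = d - 7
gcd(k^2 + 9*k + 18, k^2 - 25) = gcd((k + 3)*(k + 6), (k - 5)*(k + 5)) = 1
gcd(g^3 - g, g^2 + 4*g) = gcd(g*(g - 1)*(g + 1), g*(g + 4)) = g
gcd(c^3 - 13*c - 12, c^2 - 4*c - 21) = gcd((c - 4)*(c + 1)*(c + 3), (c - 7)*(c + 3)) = c + 3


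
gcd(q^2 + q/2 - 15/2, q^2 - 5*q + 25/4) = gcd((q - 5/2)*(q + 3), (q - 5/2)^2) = q - 5/2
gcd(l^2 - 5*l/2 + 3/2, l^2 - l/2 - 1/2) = l - 1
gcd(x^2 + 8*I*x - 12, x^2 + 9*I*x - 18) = x + 6*I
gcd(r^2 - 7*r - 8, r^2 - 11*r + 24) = r - 8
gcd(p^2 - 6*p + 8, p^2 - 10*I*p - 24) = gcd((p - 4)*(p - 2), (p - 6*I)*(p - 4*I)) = 1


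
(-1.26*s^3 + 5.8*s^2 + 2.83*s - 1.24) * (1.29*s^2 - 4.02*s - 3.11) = -1.6254*s^5 + 12.5472*s^4 - 15.7467*s^3 - 31.0142*s^2 - 3.8165*s + 3.8564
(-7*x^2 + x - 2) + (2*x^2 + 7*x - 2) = -5*x^2 + 8*x - 4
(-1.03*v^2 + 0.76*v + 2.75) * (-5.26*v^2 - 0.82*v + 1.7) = 5.4178*v^4 - 3.153*v^3 - 16.8392*v^2 - 0.963*v + 4.675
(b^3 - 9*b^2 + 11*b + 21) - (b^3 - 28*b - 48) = -9*b^2 + 39*b + 69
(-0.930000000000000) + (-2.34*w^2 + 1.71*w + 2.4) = -2.34*w^2 + 1.71*w + 1.47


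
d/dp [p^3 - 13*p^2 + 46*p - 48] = 3*p^2 - 26*p + 46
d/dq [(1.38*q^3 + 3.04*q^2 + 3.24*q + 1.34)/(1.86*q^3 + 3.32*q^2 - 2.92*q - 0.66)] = (8.88178419700125e-16*q^5 - 1.0728*q^4 - 20.112*q^3 - 29.8432*q^2 - 12.9104*q + 1.7744)/(3.4596*q^6 + 12.3504*q^5 + 0.159999999999998*q^4 - 21.844*q^3 + 4.144*q^2 + 3.8544*q + 0.4356)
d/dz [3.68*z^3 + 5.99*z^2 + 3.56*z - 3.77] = 11.04*z^2 + 11.98*z + 3.56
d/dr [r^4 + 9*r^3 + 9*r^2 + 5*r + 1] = 4*r^3 + 27*r^2 + 18*r + 5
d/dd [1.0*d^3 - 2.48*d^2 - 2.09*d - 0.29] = 3.0*d^2 - 4.96*d - 2.09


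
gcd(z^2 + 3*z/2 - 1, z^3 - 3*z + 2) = z + 2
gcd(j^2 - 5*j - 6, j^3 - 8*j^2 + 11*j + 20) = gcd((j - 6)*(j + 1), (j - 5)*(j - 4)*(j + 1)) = j + 1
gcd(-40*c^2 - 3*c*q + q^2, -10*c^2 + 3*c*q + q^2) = 5*c + q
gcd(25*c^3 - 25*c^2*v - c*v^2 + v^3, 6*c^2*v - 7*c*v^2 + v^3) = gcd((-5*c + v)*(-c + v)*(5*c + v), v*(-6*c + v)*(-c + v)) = -c + v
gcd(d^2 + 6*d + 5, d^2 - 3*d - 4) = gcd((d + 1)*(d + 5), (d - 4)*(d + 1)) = d + 1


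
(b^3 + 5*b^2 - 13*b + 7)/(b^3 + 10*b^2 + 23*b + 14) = (b^2 - 2*b + 1)/(b^2 + 3*b + 2)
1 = 1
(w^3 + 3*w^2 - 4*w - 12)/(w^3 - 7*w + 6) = (w + 2)/(w - 1)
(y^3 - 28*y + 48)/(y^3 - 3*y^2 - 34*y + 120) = (y - 2)/(y - 5)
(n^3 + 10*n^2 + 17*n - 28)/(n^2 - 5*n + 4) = (n^2 + 11*n + 28)/(n - 4)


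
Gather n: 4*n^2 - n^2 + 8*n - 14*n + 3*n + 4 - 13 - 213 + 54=3*n^2 - 3*n - 168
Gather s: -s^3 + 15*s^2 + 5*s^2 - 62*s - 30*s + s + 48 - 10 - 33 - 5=-s^3 + 20*s^2 - 91*s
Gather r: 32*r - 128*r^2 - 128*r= -128*r^2 - 96*r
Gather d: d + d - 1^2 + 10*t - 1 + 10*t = 2*d + 20*t - 2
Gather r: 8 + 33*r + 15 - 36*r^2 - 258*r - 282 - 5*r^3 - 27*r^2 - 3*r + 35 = -5*r^3 - 63*r^2 - 228*r - 224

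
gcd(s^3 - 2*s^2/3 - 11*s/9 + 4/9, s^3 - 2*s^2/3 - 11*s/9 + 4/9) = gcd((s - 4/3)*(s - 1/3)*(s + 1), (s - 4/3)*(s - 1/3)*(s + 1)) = s^3 - 2*s^2/3 - 11*s/9 + 4/9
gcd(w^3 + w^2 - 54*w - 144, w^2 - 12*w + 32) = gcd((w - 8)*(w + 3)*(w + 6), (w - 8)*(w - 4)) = w - 8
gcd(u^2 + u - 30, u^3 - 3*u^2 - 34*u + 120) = u^2 + u - 30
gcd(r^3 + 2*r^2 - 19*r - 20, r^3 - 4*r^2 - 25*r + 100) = r^2 + r - 20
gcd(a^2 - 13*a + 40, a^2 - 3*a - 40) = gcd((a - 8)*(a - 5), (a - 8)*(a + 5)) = a - 8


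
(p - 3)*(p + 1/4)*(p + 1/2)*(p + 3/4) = p^4 - 3*p^3/2 - 61*p^2/16 - 63*p/32 - 9/32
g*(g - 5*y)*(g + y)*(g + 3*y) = g^4 - g^3*y - 17*g^2*y^2 - 15*g*y^3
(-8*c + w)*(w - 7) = -8*c*w + 56*c + w^2 - 7*w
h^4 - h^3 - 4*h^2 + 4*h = h*(h - 2)*(h - 1)*(h + 2)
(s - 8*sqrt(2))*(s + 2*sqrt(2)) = s^2 - 6*sqrt(2)*s - 32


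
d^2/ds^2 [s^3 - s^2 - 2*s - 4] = 6*s - 2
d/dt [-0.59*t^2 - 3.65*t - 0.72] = -1.18*t - 3.65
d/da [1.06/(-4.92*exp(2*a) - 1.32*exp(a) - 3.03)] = (10.4304*exp(a) + 1.3992)*exp(a)/(4.92*exp(2*a) + 1.32*exp(a) + 3.03)^2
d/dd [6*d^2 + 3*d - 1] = 12*d + 3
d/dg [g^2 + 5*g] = 2*g + 5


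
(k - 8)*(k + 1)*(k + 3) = k^3 - 4*k^2 - 29*k - 24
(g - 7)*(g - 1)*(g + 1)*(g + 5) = g^4 - 2*g^3 - 36*g^2 + 2*g + 35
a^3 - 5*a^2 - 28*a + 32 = (a - 8)*(a - 1)*(a + 4)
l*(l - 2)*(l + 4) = l^3 + 2*l^2 - 8*l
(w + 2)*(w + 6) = w^2 + 8*w + 12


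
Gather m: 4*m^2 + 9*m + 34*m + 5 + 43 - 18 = 4*m^2 + 43*m + 30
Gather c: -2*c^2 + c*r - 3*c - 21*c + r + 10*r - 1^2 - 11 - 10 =-2*c^2 + c*(r - 24) + 11*r - 22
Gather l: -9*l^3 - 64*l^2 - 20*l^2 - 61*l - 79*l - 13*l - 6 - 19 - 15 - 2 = -9*l^3 - 84*l^2 - 153*l - 42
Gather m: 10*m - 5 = 10*m - 5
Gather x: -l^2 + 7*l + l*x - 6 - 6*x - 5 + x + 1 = -l^2 + 7*l + x*(l - 5) - 10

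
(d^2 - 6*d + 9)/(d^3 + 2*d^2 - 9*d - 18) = (d - 3)/(d^2 + 5*d + 6)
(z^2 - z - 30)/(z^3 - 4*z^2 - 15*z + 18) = (z + 5)/(z^2 + 2*z - 3)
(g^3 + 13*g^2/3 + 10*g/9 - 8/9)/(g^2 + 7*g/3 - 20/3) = (9*g^2 + 3*g - 2)/(3*(3*g - 5))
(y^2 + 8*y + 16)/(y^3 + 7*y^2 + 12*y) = (y + 4)/(y*(y + 3))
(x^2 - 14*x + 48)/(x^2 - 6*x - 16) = (x - 6)/(x + 2)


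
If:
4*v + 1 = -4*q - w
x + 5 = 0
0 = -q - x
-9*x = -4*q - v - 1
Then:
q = 5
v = -66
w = 243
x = -5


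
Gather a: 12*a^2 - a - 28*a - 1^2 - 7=12*a^2 - 29*a - 8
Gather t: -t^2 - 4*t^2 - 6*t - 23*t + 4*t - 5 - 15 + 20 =-5*t^2 - 25*t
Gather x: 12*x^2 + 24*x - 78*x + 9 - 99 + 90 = 12*x^2 - 54*x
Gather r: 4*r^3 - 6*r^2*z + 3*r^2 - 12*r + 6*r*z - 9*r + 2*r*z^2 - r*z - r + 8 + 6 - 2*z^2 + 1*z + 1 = 4*r^3 + r^2*(3 - 6*z) + r*(2*z^2 + 5*z - 22) - 2*z^2 + z + 15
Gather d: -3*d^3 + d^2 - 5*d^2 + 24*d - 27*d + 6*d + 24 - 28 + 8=-3*d^3 - 4*d^2 + 3*d + 4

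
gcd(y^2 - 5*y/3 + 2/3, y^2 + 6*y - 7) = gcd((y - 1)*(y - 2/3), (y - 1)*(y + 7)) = y - 1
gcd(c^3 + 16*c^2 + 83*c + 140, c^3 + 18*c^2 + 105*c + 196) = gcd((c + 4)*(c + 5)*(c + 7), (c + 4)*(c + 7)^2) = c^2 + 11*c + 28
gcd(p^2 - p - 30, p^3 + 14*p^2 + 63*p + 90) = p + 5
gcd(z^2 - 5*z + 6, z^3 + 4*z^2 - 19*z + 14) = z - 2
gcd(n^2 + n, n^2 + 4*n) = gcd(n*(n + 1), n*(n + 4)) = n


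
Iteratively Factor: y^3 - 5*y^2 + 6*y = (y - 2)*(y^2 - 3*y) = y*(y - 2)*(y - 3)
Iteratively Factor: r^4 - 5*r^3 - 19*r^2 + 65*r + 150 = (r - 5)*(r^3 - 19*r - 30) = (r - 5)*(r + 3)*(r^2 - 3*r - 10) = (r - 5)*(r + 2)*(r + 3)*(r - 5)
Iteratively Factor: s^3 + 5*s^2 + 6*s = (s)*(s^2 + 5*s + 6) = s*(s + 3)*(s + 2)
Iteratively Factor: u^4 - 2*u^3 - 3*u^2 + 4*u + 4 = (u + 1)*(u^3 - 3*u^2 + 4) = (u - 2)*(u + 1)*(u^2 - u - 2) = (u - 2)*(u + 1)^2*(u - 2)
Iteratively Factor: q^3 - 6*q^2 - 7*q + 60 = (q + 3)*(q^2 - 9*q + 20) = (q - 4)*(q + 3)*(q - 5)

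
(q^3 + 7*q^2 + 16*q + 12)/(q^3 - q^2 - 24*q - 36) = (q + 2)/(q - 6)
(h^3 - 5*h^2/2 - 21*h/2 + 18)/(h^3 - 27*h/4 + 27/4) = 2*(h - 4)/(2*h - 3)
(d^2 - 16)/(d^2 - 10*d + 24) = (d + 4)/(d - 6)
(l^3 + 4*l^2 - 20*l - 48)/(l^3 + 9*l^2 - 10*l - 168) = (l + 2)/(l + 7)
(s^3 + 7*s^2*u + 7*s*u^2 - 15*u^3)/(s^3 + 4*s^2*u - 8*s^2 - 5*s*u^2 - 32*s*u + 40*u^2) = (s + 3*u)/(s - 8)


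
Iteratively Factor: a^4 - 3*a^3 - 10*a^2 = (a - 5)*(a^3 + 2*a^2) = a*(a - 5)*(a^2 + 2*a) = a^2*(a - 5)*(a + 2)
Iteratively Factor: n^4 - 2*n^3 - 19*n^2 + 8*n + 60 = (n - 5)*(n^3 + 3*n^2 - 4*n - 12) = (n - 5)*(n - 2)*(n^2 + 5*n + 6) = (n - 5)*(n - 2)*(n + 2)*(n + 3)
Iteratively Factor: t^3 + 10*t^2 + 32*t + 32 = (t + 4)*(t^2 + 6*t + 8) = (t + 4)^2*(t + 2)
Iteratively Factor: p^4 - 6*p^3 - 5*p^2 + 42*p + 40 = (p - 4)*(p^3 - 2*p^2 - 13*p - 10) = (p - 4)*(p + 2)*(p^2 - 4*p - 5) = (p - 4)*(p + 1)*(p + 2)*(p - 5)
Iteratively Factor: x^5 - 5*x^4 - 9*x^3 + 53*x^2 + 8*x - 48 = (x - 4)*(x^4 - x^3 - 13*x^2 + x + 12) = (x - 4)^2*(x^3 + 3*x^2 - x - 3) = (x - 4)^2*(x - 1)*(x^2 + 4*x + 3) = (x - 4)^2*(x - 1)*(x + 3)*(x + 1)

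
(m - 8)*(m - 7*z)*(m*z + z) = m^3*z - 7*m^2*z^2 - 7*m^2*z + 49*m*z^2 - 8*m*z + 56*z^2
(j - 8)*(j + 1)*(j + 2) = j^3 - 5*j^2 - 22*j - 16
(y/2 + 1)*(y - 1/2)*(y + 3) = y^3/2 + 9*y^2/4 + 7*y/4 - 3/2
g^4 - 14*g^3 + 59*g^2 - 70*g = g*(g - 7)*(g - 5)*(g - 2)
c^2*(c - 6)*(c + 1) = c^4 - 5*c^3 - 6*c^2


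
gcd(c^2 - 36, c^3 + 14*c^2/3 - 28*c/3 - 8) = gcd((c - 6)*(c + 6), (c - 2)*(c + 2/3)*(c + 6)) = c + 6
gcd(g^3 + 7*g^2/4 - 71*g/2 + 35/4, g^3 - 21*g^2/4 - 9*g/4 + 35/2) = g - 5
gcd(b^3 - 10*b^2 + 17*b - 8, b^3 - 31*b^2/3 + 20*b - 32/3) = b^2 - 9*b + 8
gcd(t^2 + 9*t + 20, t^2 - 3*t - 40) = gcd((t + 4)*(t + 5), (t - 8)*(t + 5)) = t + 5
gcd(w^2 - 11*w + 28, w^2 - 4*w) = w - 4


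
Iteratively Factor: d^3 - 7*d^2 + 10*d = (d)*(d^2 - 7*d + 10) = d*(d - 5)*(d - 2)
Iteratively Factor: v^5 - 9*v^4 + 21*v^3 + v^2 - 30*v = (v - 5)*(v^4 - 4*v^3 + v^2 + 6*v) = (v - 5)*(v + 1)*(v^3 - 5*v^2 + 6*v) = (v - 5)*(v - 3)*(v + 1)*(v^2 - 2*v) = v*(v - 5)*(v - 3)*(v + 1)*(v - 2)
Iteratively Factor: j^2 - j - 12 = (j + 3)*(j - 4)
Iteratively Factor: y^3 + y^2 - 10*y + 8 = (y + 4)*(y^2 - 3*y + 2) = (y - 1)*(y + 4)*(y - 2)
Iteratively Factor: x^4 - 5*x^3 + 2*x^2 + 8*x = (x - 2)*(x^3 - 3*x^2 - 4*x) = (x - 2)*(x + 1)*(x^2 - 4*x) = x*(x - 2)*(x + 1)*(x - 4)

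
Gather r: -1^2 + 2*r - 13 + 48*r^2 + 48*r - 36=48*r^2 + 50*r - 50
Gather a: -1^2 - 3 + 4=0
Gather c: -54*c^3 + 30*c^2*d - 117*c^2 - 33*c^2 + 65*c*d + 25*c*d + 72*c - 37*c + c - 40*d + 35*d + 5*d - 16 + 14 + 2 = -54*c^3 + c^2*(30*d - 150) + c*(90*d + 36)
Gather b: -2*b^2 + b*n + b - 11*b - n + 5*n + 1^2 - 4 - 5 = -2*b^2 + b*(n - 10) + 4*n - 8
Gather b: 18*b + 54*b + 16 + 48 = 72*b + 64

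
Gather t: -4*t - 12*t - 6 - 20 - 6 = -16*t - 32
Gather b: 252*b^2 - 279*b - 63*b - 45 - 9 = 252*b^2 - 342*b - 54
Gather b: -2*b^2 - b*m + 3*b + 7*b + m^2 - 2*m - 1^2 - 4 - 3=-2*b^2 + b*(10 - m) + m^2 - 2*m - 8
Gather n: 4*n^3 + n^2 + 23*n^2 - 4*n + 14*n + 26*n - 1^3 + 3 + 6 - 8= 4*n^3 + 24*n^2 + 36*n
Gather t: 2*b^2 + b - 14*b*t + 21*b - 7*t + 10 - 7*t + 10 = 2*b^2 + 22*b + t*(-14*b - 14) + 20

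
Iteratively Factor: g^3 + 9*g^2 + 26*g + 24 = (g + 2)*(g^2 + 7*g + 12) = (g + 2)*(g + 4)*(g + 3)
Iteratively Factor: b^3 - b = (b)*(b^2 - 1) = b*(b - 1)*(b + 1)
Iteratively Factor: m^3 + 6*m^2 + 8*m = (m + 4)*(m^2 + 2*m) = m*(m + 4)*(m + 2)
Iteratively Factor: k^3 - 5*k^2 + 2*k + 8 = (k - 2)*(k^2 - 3*k - 4) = (k - 2)*(k + 1)*(k - 4)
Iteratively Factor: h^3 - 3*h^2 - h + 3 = (h - 3)*(h^2 - 1) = (h - 3)*(h - 1)*(h + 1)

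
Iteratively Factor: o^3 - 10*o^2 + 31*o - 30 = (o - 5)*(o^2 - 5*o + 6) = (o - 5)*(o - 2)*(o - 3)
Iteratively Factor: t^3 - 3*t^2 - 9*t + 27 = (t - 3)*(t^2 - 9) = (t - 3)*(t + 3)*(t - 3)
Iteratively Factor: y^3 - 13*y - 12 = (y + 3)*(y^2 - 3*y - 4) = (y - 4)*(y + 3)*(y + 1)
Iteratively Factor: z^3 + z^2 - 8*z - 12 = (z + 2)*(z^2 - z - 6) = (z - 3)*(z + 2)*(z + 2)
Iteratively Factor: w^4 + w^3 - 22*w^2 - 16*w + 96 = (w + 3)*(w^3 - 2*w^2 - 16*w + 32) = (w + 3)*(w + 4)*(w^2 - 6*w + 8) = (w - 4)*(w + 3)*(w + 4)*(w - 2)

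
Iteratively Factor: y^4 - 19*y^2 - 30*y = (y + 3)*(y^3 - 3*y^2 - 10*y) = (y - 5)*(y + 3)*(y^2 + 2*y) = (y - 5)*(y + 2)*(y + 3)*(y)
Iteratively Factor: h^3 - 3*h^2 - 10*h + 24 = (h - 2)*(h^2 - h - 12) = (h - 2)*(h + 3)*(h - 4)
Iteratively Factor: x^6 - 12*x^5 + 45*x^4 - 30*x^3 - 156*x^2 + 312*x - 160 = (x - 5)*(x^5 - 7*x^4 + 10*x^3 + 20*x^2 - 56*x + 32) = (x - 5)*(x + 2)*(x^4 - 9*x^3 + 28*x^2 - 36*x + 16) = (x - 5)*(x - 2)*(x + 2)*(x^3 - 7*x^2 + 14*x - 8) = (x - 5)*(x - 2)^2*(x + 2)*(x^2 - 5*x + 4) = (x - 5)*(x - 4)*(x - 2)^2*(x + 2)*(x - 1)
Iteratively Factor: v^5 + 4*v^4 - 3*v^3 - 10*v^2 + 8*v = (v + 2)*(v^4 + 2*v^3 - 7*v^2 + 4*v) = (v - 1)*(v + 2)*(v^3 + 3*v^2 - 4*v) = v*(v - 1)*(v + 2)*(v^2 + 3*v - 4) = v*(v - 1)^2*(v + 2)*(v + 4)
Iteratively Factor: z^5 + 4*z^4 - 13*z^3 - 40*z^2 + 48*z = (z + 4)*(z^4 - 13*z^2 + 12*z) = (z - 3)*(z + 4)*(z^3 + 3*z^2 - 4*z) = (z - 3)*(z + 4)^2*(z^2 - z) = z*(z - 3)*(z + 4)^2*(z - 1)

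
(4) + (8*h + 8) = 8*h + 12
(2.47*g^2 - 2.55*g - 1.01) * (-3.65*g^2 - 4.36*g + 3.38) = -9.0155*g^4 - 1.4617*g^3 + 23.1531*g^2 - 4.2154*g - 3.4138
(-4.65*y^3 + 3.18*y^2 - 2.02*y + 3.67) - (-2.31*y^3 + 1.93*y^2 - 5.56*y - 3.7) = -2.34*y^3 + 1.25*y^2 + 3.54*y + 7.37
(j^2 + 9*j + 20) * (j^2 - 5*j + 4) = j^4 + 4*j^3 - 21*j^2 - 64*j + 80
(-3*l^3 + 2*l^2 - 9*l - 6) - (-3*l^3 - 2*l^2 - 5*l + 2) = 4*l^2 - 4*l - 8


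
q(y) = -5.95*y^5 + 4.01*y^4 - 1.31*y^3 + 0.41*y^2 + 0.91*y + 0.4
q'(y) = -29.75*y^4 + 16.04*y^3 - 3.93*y^2 + 0.82*y + 0.91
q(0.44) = 0.82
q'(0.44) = 0.76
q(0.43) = 0.81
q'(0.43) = 0.79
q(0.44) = 0.82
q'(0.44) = 0.76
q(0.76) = 0.58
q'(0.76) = -3.62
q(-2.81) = 1322.60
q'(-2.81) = -2243.19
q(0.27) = 0.66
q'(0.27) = 1.00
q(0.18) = 0.57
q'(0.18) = 0.99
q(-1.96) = 241.34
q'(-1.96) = -575.62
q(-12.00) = 1566013.96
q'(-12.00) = -645187.97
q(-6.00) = 51756.82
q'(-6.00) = -42166.13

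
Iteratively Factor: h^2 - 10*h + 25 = (h - 5)*(h - 5)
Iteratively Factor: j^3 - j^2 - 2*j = (j - 2)*(j^2 + j) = (j - 2)*(j + 1)*(j)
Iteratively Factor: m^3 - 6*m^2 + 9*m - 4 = (m - 4)*(m^2 - 2*m + 1) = (m - 4)*(m - 1)*(m - 1)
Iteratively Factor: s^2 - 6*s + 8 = (s - 4)*(s - 2)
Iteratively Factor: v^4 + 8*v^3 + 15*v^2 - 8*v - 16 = (v - 1)*(v^3 + 9*v^2 + 24*v + 16) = (v - 1)*(v + 4)*(v^2 + 5*v + 4) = (v - 1)*(v + 1)*(v + 4)*(v + 4)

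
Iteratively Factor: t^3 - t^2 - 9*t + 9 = (t - 3)*(t^2 + 2*t - 3) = (t - 3)*(t + 3)*(t - 1)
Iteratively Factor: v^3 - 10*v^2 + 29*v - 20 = (v - 4)*(v^2 - 6*v + 5) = (v - 5)*(v - 4)*(v - 1)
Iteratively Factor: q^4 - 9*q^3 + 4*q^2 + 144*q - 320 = (q + 4)*(q^3 - 13*q^2 + 56*q - 80) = (q - 4)*(q + 4)*(q^2 - 9*q + 20) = (q - 5)*(q - 4)*(q + 4)*(q - 4)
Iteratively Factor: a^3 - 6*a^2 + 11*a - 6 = (a - 2)*(a^2 - 4*a + 3) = (a - 2)*(a - 1)*(a - 3)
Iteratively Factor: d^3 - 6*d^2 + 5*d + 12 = (d - 4)*(d^2 - 2*d - 3) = (d - 4)*(d - 3)*(d + 1)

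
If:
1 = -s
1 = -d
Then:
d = -1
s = -1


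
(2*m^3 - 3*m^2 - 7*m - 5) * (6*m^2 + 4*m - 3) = 12*m^5 - 10*m^4 - 60*m^3 - 49*m^2 + m + 15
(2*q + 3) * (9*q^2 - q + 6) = 18*q^3 + 25*q^2 + 9*q + 18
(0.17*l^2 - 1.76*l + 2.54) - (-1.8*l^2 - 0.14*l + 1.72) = 1.97*l^2 - 1.62*l + 0.82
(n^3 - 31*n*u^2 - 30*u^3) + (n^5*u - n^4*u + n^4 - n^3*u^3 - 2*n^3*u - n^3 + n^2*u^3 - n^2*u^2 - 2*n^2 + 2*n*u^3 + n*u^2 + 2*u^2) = n^5*u - n^4*u + n^4 - n^3*u^3 - 2*n^3*u + n^2*u^3 - n^2*u^2 - 2*n^2 + 2*n*u^3 - 30*n*u^2 - 30*u^3 + 2*u^2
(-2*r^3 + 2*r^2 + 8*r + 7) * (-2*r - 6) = 4*r^4 + 8*r^3 - 28*r^2 - 62*r - 42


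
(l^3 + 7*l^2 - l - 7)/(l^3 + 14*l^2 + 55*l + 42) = (l - 1)/(l + 6)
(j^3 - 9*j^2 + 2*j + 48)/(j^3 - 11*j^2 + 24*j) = (j + 2)/j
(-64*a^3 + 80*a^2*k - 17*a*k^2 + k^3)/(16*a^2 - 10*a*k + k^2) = (-8*a^2 + 9*a*k - k^2)/(2*a - k)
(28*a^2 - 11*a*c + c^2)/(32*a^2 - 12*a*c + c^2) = (7*a - c)/(8*a - c)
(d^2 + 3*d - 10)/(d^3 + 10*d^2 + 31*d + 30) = (d - 2)/(d^2 + 5*d + 6)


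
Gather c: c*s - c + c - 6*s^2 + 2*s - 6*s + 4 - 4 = c*s - 6*s^2 - 4*s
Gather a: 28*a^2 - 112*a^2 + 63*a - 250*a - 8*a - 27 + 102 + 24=-84*a^2 - 195*a + 99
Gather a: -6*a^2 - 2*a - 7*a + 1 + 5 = -6*a^2 - 9*a + 6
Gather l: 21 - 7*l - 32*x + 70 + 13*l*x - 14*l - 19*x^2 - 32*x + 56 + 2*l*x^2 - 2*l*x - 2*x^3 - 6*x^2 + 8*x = l*(2*x^2 + 11*x - 21) - 2*x^3 - 25*x^2 - 56*x + 147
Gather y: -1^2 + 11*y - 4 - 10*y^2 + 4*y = -10*y^2 + 15*y - 5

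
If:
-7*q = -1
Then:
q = 1/7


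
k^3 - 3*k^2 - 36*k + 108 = (k - 6)*(k - 3)*(k + 6)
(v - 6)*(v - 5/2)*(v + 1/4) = v^3 - 33*v^2/4 + 103*v/8 + 15/4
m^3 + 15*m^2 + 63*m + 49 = (m + 1)*(m + 7)^2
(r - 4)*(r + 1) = r^2 - 3*r - 4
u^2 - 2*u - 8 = (u - 4)*(u + 2)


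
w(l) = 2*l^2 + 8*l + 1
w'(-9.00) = -28.00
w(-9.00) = 91.00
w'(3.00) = 20.00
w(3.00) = 43.00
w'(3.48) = 21.92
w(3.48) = 53.06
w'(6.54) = 34.16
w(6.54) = 138.86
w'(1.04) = 12.16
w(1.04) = 11.48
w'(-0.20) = 7.20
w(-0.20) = -0.52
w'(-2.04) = -0.16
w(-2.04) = -7.00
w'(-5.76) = -15.04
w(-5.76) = 21.28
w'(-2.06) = -0.24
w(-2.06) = -6.99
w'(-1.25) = 3.00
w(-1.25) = -5.88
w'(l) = 4*l + 8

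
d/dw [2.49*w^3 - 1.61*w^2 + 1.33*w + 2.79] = 7.47*w^2 - 3.22*w + 1.33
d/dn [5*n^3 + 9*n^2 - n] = 15*n^2 + 18*n - 1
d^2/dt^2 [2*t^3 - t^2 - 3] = 12*t - 2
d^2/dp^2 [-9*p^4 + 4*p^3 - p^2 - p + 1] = -108*p^2 + 24*p - 2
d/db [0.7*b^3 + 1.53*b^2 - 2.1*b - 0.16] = 2.1*b^2 + 3.06*b - 2.1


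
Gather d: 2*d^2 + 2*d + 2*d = 2*d^2 + 4*d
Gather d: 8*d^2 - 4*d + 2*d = 8*d^2 - 2*d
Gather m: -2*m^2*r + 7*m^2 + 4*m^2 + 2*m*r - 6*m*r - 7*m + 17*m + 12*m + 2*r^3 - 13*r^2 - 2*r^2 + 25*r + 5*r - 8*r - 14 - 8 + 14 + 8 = m^2*(11 - 2*r) + m*(22 - 4*r) + 2*r^3 - 15*r^2 + 22*r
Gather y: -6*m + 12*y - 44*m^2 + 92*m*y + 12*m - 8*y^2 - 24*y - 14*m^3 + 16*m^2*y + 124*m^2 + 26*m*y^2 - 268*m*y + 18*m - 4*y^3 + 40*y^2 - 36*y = -14*m^3 + 80*m^2 + 24*m - 4*y^3 + y^2*(26*m + 32) + y*(16*m^2 - 176*m - 48)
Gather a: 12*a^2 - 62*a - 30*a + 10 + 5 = 12*a^2 - 92*a + 15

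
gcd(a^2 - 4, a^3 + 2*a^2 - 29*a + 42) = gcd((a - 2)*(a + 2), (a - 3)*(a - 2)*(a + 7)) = a - 2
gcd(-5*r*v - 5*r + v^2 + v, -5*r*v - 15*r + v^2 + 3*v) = 5*r - v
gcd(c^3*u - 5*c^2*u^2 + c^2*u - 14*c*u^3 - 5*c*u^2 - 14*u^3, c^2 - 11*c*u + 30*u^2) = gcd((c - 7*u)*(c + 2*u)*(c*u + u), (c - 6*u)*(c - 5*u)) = 1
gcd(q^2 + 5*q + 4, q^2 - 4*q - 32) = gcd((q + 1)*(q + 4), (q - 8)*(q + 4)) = q + 4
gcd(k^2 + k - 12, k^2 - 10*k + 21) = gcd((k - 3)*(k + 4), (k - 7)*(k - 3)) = k - 3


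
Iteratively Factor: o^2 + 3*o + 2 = (o + 1)*(o + 2)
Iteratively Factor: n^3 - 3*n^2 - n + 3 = (n + 1)*(n^2 - 4*n + 3) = (n - 1)*(n + 1)*(n - 3)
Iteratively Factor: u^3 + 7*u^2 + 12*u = (u + 3)*(u^2 + 4*u) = u*(u + 3)*(u + 4)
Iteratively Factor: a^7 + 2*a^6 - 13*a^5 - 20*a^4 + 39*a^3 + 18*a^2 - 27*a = (a + 3)*(a^6 - a^5 - 10*a^4 + 10*a^3 + 9*a^2 - 9*a) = a*(a + 3)*(a^5 - a^4 - 10*a^3 + 10*a^2 + 9*a - 9) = a*(a + 3)^2*(a^4 - 4*a^3 + 2*a^2 + 4*a - 3) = a*(a - 3)*(a + 3)^2*(a^3 - a^2 - a + 1) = a*(a - 3)*(a + 1)*(a + 3)^2*(a^2 - 2*a + 1) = a*(a - 3)*(a - 1)*(a + 1)*(a + 3)^2*(a - 1)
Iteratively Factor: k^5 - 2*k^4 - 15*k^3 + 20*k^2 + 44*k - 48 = (k - 2)*(k^4 - 15*k^2 - 10*k + 24) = (k - 4)*(k - 2)*(k^3 + 4*k^2 + k - 6) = (k - 4)*(k - 2)*(k + 2)*(k^2 + 2*k - 3) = (k - 4)*(k - 2)*(k + 2)*(k + 3)*(k - 1)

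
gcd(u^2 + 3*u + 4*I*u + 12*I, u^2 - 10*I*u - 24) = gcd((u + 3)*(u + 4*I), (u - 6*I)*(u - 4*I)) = 1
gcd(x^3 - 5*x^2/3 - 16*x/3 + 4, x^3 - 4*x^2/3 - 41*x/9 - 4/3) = x - 3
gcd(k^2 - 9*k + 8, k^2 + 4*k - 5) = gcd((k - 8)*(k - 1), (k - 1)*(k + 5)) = k - 1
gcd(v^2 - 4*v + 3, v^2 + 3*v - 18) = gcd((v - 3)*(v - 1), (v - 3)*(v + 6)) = v - 3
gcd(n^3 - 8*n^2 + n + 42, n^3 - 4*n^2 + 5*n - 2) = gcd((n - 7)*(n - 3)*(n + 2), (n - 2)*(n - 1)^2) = 1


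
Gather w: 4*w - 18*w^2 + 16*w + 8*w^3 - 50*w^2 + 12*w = 8*w^3 - 68*w^2 + 32*w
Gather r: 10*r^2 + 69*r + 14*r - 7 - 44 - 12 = 10*r^2 + 83*r - 63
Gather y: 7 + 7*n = 7*n + 7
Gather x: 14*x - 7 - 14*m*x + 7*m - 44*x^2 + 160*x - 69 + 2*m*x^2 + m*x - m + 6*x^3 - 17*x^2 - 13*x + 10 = 6*m + 6*x^3 + x^2*(2*m - 61) + x*(161 - 13*m) - 66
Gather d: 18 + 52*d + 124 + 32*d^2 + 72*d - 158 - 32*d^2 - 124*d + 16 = 0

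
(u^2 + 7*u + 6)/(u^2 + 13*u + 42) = (u + 1)/(u + 7)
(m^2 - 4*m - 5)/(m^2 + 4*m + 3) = (m - 5)/(m + 3)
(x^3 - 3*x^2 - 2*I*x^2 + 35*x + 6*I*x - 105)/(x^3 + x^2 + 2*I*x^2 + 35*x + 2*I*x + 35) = (x^3 - x^2*(3 + 2*I) + x*(35 + 6*I) - 105)/(x^3 + x^2*(1 + 2*I) + x*(35 + 2*I) + 35)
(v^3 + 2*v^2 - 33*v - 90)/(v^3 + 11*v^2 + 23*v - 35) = (v^2 - 3*v - 18)/(v^2 + 6*v - 7)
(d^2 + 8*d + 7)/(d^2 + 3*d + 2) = (d + 7)/(d + 2)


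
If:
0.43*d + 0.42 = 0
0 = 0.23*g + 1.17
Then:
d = -0.98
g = -5.09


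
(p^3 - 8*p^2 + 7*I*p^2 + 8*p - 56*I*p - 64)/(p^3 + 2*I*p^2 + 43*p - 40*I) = (p - 8)/(p - 5*I)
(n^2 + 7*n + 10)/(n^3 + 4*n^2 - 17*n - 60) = (n + 2)/(n^2 - n - 12)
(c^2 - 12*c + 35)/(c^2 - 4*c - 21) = (c - 5)/(c + 3)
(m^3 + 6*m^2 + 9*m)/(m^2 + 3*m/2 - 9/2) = 2*m*(m + 3)/(2*m - 3)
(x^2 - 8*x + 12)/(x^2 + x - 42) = (x - 2)/(x + 7)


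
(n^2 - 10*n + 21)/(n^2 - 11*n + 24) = (n - 7)/(n - 8)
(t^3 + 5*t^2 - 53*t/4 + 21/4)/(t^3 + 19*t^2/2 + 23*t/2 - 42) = (t - 1/2)/(t + 4)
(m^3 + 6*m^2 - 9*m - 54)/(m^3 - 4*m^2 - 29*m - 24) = (m^2 + 3*m - 18)/(m^2 - 7*m - 8)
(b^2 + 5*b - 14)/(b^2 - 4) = (b + 7)/(b + 2)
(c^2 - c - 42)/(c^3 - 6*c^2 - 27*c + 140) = (c + 6)/(c^2 + c - 20)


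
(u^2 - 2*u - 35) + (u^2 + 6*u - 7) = 2*u^2 + 4*u - 42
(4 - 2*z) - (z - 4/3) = 16/3 - 3*z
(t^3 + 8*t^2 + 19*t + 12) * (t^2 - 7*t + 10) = t^5 + t^4 - 27*t^3 - 41*t^2 + 106*t + 120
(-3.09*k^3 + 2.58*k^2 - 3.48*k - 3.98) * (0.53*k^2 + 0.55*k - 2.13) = -1.6377*k^5 - 0.3321*k^4 + 6.1563*k^3 - 9.5188*k^2 + 5.2234*k + 8.4774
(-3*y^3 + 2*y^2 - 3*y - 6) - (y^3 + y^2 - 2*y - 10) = -4*y^3 + y^2 - y + 4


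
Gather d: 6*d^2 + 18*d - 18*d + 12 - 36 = 6*d^2 - 24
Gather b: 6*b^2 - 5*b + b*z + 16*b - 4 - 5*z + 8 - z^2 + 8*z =6*b^2 + b*(z + 11) - z^2 + 3*z + 4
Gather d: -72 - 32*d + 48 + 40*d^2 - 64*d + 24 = 40*d^2 - 96*d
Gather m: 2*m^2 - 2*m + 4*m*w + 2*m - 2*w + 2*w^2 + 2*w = 2*m^2 + 4*m*w + 2*w^2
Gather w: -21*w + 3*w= -18*w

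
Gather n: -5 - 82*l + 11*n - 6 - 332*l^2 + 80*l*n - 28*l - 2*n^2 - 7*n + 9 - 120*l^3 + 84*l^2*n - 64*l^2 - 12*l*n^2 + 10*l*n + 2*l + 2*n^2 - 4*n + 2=-120*l^3 - 396*l^2 - 12*l*n^2 - 108*l + n*(84*l^2 + 90*l)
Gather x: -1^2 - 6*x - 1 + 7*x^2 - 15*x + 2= 7*x^2 - 21*x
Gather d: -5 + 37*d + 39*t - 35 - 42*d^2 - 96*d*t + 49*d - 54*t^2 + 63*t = -42*d^2 + d*(86 - 96*t) - 54*t^2 + 102*t - 40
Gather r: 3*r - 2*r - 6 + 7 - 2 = r - 1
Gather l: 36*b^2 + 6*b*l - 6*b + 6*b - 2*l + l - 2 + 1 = 36*b^2 + l*(6*b - 1) - 1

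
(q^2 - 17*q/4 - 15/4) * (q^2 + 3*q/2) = q^4 - 11*q^3/4 - 81*q^2/8 - 45*q/8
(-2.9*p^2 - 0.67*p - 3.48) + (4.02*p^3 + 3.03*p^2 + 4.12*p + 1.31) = 4.02*p^3 + 0.13*p^2 + 3.45*p - 2.17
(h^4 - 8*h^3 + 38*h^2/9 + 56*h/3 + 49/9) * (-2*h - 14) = -2*h^5 + 2*h^4 + 932*h^3/9 - 868*h^2/9 - 2450*h/9 - 686/9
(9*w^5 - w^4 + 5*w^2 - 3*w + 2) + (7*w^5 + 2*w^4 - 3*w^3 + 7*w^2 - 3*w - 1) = 16*w^5 + w^4 - 3*w^3 + 12*w^2 - 6*w + 1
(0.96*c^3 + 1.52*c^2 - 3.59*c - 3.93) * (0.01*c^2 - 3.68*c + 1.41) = 0.0096*c^5 - 3.5176*c^4 - 4.2759*c^3 + 15.3151*c^2 + 9.4005*c - 5.5413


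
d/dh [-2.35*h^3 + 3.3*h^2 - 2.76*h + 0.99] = -7.05*h^2 + 6.6*h - 2.76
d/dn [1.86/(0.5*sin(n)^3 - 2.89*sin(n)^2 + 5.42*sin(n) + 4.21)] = (-2.79*sin(n)^2 + 10.7508*sin(n) - 10.0812)*cos(n)/(0.5*sin(n)^3 - 2.89*sin(n)^2 + 5.42*sin(n) + 4.21)^2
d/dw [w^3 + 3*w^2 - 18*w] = 3*w^2 + 6*w - 18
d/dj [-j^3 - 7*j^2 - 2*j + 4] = -3*j^2 - 14*j - 2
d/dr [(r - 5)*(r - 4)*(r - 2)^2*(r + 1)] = 5*r^4 - 48*r^3 + 141*r^2 - 112*r - 36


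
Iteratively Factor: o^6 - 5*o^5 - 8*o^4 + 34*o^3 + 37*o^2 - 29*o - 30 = (o + 2)*(o^5 - 7*o^4 + 6*o^3 + 22*o^2 - 7*o - 15) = (o + 1)*(o + 2)*(o^4 - 8*o^3 + 14*o^2 + 8*o - 15) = (o - 1)*(o + 1)*(o + 2)*(o^3 - 7*o^2 + 7*o + 15) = (o - 5)*(o - 1)*(o + 1)*(o + 2)*(o^2 - 2*o - 3) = (o - 5)*(o - 3)*(o - 1)*(o + 1)*(o + 2)*(o + 1)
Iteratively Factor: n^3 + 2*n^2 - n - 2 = (n + 2)*(n^2 - 1) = (n + 1)*(n + 2)*(n - 1)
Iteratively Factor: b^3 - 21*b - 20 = (b + 1)*(b^2 - b - 20) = (b + 1)*(b + 4)*(b - 5)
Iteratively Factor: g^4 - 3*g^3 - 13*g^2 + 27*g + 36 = (g + 1)*(g^3 - 4*g^2 - 9*g + 36) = (g - 4)*(g + 1)*(g^2 - 9) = (g - 4)*(g - 3)*(g + 1)*(g + 3)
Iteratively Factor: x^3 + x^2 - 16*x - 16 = (x + 4)*(x^2 - 3*x - 4) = (x + 1)*(x + 4)*(x - 4)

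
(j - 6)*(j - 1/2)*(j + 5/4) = j^3 - 21*j^2/4 - 41*j/8 + 15/4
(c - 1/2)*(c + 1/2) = c^2 - 1/4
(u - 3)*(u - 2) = u^2 - 5*u + 6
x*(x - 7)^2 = x^3 - 14*x^2 + 49*x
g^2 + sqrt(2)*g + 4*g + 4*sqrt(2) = (g + 4)*(g + sqrt(2))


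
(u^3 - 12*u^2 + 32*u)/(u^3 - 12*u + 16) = u*(u^2 - 12*u + 32)/(u^3 - 12*u + 16)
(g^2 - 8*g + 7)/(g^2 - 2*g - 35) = (g - 1)/(g + 5)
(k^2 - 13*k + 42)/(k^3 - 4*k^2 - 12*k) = (k - 7)/(k*(k + 2))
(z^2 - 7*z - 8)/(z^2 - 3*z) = (z^2 - 7*z - 8)/(z*(z - 3))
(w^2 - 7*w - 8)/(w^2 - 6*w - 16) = (w + 1)/(w + 2)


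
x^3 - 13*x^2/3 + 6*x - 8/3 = (x - 2)*(x - 4/3)*(x - 1)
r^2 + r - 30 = (r - 5)*(r + 6)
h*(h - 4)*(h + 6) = h^3 + 2*h^2 - 24*h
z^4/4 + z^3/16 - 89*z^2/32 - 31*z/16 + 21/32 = (z/4 + 1/4)*(z - 7/2)*(z - 1/4)*(z + 3)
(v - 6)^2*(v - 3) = v^3 - 15*v^2 + 72*v - 108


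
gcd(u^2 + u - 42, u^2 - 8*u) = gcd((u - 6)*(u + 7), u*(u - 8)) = 1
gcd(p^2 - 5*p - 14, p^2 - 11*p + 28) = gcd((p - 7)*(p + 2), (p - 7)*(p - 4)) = p - 7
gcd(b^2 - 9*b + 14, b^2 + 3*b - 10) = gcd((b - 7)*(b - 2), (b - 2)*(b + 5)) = b - 2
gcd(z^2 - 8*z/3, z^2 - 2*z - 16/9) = z - 8/3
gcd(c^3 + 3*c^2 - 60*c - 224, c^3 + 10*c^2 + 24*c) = c + 4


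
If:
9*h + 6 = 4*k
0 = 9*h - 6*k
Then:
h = -2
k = -3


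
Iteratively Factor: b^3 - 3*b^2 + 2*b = (b - 2)*(b^2 - b) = b*(b - 2)*(b - 1)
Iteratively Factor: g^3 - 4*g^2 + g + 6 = (g + 1)*(g^2 - 5*g + 6) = (g - 3)*(g + 1)*(g - 2)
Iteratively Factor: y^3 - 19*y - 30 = (y - 5)*(y^2 + 5*y + 6) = (y - 5)*(y + 3)*(y + 2)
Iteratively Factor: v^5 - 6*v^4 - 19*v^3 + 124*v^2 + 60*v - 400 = (v + 2)*(v^4 - 8*v^3 - 3*v^2 + 130*v - 200) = (v + 2)*(v + 4)*(v^3 - 12*v^2 + 45*v - 50) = (v - 5)*(v + 2)*(v + 4)*(v^2 - 7*v + 10) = (v - 5)*(v - 2)*(v + 2)*(v + 4)*(v - 5)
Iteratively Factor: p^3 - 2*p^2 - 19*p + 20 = (p - 1)*(p^2 - p - 20) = (p - 1)*(p + 4)*(p - 5)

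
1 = 1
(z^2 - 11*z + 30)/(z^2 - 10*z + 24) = (z - 5)/(z - 4)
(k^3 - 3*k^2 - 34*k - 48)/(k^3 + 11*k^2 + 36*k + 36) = (k - 8)/(k + 6)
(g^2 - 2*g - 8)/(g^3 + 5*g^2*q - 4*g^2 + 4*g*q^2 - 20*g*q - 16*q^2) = (g + 2)/(g^2 + 5*g*q + 4*q^2)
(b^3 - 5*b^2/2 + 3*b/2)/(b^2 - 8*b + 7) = b*(2*b - 3)/(2*(b - 7))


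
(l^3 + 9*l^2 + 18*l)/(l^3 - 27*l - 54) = l*(l + 6)/(l^2 - 3*l - 18)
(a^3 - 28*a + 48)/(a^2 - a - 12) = (a^2 + 4*a - 12)/(a + 3)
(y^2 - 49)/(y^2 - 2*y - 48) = (49 - y^2)/(-y^2 + 2*y + 48)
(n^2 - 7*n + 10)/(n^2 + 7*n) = (n^2 - 7*n + 10)/(n*(n + 7))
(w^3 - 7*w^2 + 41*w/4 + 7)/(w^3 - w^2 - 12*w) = (w^2 - 3*w - 7/4)/(w*(w + 3))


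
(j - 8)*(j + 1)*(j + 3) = j^3 - 4*j^2 - 29*j - 24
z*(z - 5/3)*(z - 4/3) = z^3 - 3*z^2 + 20*z/9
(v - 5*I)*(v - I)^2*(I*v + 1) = I*v^4 + 8*v^3 - 18*I*v^2 - 16*v + 5*I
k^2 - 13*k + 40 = (k - 8)*(k - 5)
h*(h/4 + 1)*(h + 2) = h^3/4 + 3*h^2/2 + 2*h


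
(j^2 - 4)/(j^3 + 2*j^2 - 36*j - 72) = (j - 2)/(j^2 - 36)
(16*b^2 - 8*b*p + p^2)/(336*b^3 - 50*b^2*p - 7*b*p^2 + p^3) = (16*b^2 - 8*b*p + p^2)/(336*b^3 - 50*b^2*p - 7*b*p^2 + p^3)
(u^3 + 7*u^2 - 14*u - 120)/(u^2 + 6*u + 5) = (u^2 + 2*u - 24)/(u + 1)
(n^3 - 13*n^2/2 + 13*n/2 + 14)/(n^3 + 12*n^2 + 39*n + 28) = (n^2 - 15*n/2 + 14)/(n^2 + 11*n + 28)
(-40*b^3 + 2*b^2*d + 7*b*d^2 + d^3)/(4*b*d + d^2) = -10*b^2/d + 3*b + d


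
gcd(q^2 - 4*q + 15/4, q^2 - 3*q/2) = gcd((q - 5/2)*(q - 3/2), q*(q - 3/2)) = q - 3/2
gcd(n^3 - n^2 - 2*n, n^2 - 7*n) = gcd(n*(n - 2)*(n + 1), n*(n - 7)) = n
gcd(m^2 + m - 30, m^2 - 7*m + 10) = m - 5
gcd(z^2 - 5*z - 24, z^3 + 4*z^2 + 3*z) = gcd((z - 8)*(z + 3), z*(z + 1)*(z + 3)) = z + 3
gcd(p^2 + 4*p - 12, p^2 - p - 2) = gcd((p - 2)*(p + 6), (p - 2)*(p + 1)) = p - 2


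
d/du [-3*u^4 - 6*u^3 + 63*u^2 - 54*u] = -12*u^3 - 18*u^2 + 126*u - 54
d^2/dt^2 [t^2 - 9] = 2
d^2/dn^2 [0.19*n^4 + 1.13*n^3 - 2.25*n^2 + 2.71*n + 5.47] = 2.28*n^2 + 6.78*n - 4.5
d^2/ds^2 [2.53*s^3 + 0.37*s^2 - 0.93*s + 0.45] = 15.18*s + 0.74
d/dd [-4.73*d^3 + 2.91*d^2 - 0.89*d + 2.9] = -14.19*d^2 + 5.82*d - 0.89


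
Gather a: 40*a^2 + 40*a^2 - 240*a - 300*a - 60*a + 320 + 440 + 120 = 80*a^2 - 600*a + 880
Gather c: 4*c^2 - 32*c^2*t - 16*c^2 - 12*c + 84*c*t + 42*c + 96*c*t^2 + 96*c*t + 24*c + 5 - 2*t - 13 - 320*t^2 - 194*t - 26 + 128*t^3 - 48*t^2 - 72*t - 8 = c^2*(-32*t - 12) + c*(96*t^2 + 180*t + 54) + 128*t^3 - 368*t^2 - 268*t - 42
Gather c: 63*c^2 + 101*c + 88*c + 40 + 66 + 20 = 63*c^2 + 189*c + 126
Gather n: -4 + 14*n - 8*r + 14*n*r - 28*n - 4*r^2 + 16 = n*(14*r - 14) - 4*r^2 - 8*r + 12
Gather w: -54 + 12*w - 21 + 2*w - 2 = 14*w - 77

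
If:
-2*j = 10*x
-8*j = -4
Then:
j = 1/2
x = -1/10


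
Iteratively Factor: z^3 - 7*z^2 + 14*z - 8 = (z - 1)*(z^2 - 6*z + 8) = (z - 2)*(z - 1)*(z - 4)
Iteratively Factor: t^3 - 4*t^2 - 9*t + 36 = (t - 3)*(t^2 - t - 12) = (t - 3)*(t + 3)*(t - 4)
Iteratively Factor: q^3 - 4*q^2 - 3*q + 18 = (q - 3)*(q^2 - q - 6) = (q - 3)*(q + 2)*(q - 3)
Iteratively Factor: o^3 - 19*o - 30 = (o + 2)*(o^2 - 2*o - 15) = (o + 2)*(o + 3)*(o - 5)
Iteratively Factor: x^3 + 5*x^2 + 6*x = (x)*(x^2 + 5*x + 6) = x*(x + 2)*(x + 3)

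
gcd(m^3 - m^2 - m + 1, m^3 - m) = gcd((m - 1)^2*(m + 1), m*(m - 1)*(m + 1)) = m^2 - 1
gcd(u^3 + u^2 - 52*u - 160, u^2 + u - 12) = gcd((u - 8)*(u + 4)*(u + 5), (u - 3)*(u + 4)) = u + 4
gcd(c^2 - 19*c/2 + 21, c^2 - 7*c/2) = c - 7/2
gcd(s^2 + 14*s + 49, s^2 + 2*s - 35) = s + 7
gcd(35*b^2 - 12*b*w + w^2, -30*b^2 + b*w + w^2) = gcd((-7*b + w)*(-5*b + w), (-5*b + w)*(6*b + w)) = -5*b + w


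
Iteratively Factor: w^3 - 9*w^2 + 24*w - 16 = (w - 4)*(w^2 - 5*w + 4) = (w - 4)^2*(w - 1)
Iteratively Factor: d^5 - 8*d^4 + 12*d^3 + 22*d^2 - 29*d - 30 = (d - 2)*(d^4 - 6*d^3 + 22*d + 15) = (d - 3)*(d - 2)*(d^3 - 3*d^2 - 9*d - 5) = (d - 5)*(d - 3)*(d - 2)*(d^2 + 2*d + 1) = (d - 5)*(d - 3)*(d - 2)*(d + 1)*(d + 1)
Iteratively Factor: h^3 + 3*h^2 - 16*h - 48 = (h + 4)*(h^2 - h - 12) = (h + 3)*(h + 4)*(h - 4)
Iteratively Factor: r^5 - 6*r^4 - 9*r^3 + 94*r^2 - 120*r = (r - 3)*(r^4 - 3*r^3 - 18*r^2 + 40*r) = (r - 3)*(r - 2)*(r^3 - r^2 - 20*r) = r*(r - 3)*(r - 2)*(r^2 - r - 20) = r*(r - 3)*(r - 2)*(r + 4)*(r - 5)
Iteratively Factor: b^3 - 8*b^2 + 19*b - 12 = (b - 3)*(b^2 - 5*b + 4) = (b - 3)*(b - 1)*(b - 4)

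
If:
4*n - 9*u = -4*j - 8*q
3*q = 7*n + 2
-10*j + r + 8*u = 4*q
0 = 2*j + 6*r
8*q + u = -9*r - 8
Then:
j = -540/587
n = -451/587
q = -661/587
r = 180/587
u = -1028/587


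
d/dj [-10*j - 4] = -10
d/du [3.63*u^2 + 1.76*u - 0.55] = 7.26*u + 1.76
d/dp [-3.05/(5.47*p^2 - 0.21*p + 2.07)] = (33.367*p - 0.6405)/(5.47*p^2 - 0.21*p + 2.07)^2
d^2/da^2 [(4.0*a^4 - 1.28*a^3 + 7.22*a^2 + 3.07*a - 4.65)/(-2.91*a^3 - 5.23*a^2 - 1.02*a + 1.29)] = (2.27373675443232e-13*a^7 - 356.318372*a^6 - 396.902178000001*a^5 + 515.374001999999*a^4 + 784.32745*a^3 + 325.415826*a^2 + 142.075224*a + 40.311414)/(24.642171*a^9 + 132.864489*a^8 + 264.703203*a^7 + 203.426236*a^6 - 25.014816*a^5 - 112.505715*a^4 - 25.701003*a^3 + 22.083381*a^2 + 5.092146*a - 2.146689)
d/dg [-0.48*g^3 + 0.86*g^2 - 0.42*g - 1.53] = -1.44*g^2 + 1.72*g - 0.42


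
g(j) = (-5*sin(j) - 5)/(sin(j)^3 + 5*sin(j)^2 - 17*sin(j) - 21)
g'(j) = (-5*sin(j) - 5)*(-3*sin(j)^2*cos(j) - 10*sin(j)*cos(j) + 17*cos(j))/(sin(j)^3 + 5*sin(j)^2 - 17*sin(j) - 21)^2 - 5*cos(j)/(sin(j)^3 + 5*sin(j)^2 - 17*sin(j) - 21) = 10*(sin(j) + 2)*cos(j)/((sin(j) - 3)^2*(sin(j) + 7)^2)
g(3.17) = 0.24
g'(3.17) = -0.04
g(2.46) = 0.28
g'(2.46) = -0.06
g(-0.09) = 0.23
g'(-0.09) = 0.04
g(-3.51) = 0.26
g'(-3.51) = -0.06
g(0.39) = 0.26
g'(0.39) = 0.06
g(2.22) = 0.29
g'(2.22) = -0.06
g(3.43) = 0.23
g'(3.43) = -0.03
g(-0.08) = 0.23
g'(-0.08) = 0.04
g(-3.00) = 0.23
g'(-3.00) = -0.04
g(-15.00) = 0.22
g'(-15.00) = -0.02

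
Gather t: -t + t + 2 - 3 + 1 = 0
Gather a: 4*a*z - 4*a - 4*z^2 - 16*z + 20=a*(4*z - 4) - 4*z^2 - 16*z + 20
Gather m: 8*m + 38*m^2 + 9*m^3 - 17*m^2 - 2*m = 9*m^3 + 21*m^2 + 6*m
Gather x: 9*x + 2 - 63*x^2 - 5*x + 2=-63*x^2 + 4*x + 4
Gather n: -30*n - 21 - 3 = -30*n - 24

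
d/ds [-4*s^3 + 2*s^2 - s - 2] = -12*s^2 + 4*s - 1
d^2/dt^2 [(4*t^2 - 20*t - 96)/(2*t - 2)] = -112/(t^3 - 3*t^2 + 3*t - 1)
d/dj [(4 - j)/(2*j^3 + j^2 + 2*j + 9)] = (-2*j^3 - j^2 - 2*j + 2*(j - 4)*(3*j^2 + j + 1) - 9)/(2*j^3 + j^2 + 2*j + 9)^2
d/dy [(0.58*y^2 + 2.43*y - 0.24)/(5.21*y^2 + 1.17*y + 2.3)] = (-11.9817*y^2 + 5.1688*y + 5.8698)/(27.1441*y^4 + 12.1914*y^3 + 25.3349*y^2 + 5.382*y + 5.29)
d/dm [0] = 0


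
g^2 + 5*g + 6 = (g + 2)*(g + 3)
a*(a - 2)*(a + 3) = a^3 + a^2 - 6*a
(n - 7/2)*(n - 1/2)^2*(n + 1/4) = n^4 - 17*n^3/4 + 21*n^2/8 + n/16 - 7/32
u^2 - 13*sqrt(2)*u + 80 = (u - 8*sqrt(2))*(u - 5*sqrt(2))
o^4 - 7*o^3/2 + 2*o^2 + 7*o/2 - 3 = (o - 2)*(o - 3/2)*(o - 1)*(o + 1)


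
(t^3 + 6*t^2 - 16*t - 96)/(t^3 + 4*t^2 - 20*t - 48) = (t + 4)/(t + 2)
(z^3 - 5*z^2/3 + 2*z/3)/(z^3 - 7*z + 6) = z*(3*z - 2)/(3*(z^2 + z - 6))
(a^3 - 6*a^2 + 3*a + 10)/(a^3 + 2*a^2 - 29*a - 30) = (a - 2)/(a + 6)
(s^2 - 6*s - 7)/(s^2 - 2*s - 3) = (s - 7)/(s - 3)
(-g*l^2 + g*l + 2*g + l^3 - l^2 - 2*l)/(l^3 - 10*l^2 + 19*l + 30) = (-g*l + 2*g + l^2 - 2*l)/(l^2 - 11*l + 30)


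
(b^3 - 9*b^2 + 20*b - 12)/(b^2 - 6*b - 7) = (-b^3 + 9*b^2 - 20*b + 12)/(-b^2 + 6*b + 7)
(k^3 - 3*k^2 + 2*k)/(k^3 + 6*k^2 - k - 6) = k*(k - 2)/(k^2 + 7*k + 6)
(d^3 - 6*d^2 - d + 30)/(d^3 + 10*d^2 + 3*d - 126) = (d^2 - 3*d - 10)/(d^2 + 13*d + 42)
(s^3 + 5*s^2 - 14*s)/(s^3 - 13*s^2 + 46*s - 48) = s*(s + 7)/(s^2 - 11*s + 24)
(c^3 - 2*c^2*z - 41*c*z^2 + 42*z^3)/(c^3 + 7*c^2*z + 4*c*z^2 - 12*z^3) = (c - 7*z)/(c + 2*z)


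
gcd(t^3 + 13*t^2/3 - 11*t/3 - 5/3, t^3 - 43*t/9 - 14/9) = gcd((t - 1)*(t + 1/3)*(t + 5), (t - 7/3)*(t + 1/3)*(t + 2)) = t + 1/3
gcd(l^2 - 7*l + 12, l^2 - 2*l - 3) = l - 3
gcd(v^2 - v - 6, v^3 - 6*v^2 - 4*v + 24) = v + 2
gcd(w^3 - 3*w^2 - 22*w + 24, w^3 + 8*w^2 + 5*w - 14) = w - 1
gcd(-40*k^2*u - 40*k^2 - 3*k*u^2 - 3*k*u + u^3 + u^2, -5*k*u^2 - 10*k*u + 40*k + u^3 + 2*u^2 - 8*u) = 1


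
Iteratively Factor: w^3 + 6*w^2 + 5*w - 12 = (w + 4)*(w^2 + 2*w - 3) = (w - 1)*(w + 4)*(w + 3)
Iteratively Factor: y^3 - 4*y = (y - 2)*(y^2 + 2*y) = y*(y - 2)*(y + 2)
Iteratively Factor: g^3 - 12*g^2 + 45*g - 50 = (g - 5)*(g^2 - 7*g + 10) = (g - 5)*(g - 2)*(g - 5)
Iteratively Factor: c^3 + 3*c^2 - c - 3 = (c - 1)*(c^2 + 4*c + 3) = (c - 1)*(c + 3)*(c + 1)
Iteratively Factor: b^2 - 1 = (b + 1)*(b - 1)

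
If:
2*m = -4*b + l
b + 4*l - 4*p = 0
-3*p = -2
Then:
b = 8/51 - 8*m/17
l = 2*m/17 + 32/51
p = 2/3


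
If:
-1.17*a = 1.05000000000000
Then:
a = -0.90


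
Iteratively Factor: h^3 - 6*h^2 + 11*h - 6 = (h - 3)*(h^2 - 3*h + 2) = (h - 3)*(h - 2)*(h - 1)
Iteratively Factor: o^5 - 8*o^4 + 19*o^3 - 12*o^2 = (o)*(o^4 - 8*o^3 + 19*o^2 - 12*o) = o*(o - 4)*(o^3 - 4*o^2 + 3*o) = o*(o - 4)*(o - 3)*(o^2 - o) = o^2*(o - 4)*(o - 3)*(o - 1)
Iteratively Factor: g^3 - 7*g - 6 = (g - 3)*(g^2 + 3*g + 2) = (g - 3)*(g + 1)*(g + 2)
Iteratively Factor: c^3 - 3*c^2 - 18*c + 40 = (c - 2)*(c^2 - c - 20) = (c - 2)*(c + 4)*(c - 5)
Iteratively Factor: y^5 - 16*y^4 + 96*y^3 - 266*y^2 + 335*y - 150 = (y - 2)*(y^4 - 14*y^3 + 68*y^2 - 130*y + 75) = (y - 5)*(y - 2)*(y^3 - 9*y^2 + 23*y - 15) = (y - 5)*(y - 3)*(y - 2)*(y^2 - 6*y + 5) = (y - 5)*(y - 3)*(y - 2)*(y - 1)*(y - 5)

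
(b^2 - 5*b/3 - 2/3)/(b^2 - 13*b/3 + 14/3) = (3*b + 1)/(3*b - 7)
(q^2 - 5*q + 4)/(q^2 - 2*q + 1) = (q - 4)/(q - 1)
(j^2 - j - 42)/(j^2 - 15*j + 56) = (j + 6)/(j - 8)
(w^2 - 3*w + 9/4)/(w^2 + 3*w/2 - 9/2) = (w - 3/2)/(w + 3)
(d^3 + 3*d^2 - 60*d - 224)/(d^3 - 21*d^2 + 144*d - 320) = (d^2 + 11*d + 28)/(d^2 - 13*d + 40)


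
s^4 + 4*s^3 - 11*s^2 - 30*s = s*(s - 3)*(s + 2)*(s + 5)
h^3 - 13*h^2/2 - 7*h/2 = h*(h - 7)*(h + 1/2)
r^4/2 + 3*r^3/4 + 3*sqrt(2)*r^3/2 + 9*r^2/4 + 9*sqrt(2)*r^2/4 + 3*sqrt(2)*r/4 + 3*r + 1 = (r/2 + sqrt(2)/2)*(r + 1/2)*(r + 1)*(r + 2*sqrt(2))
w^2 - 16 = (w - 4)*(w + 4)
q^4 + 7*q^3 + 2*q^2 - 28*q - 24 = (q - 2)*(q + 1)*(q + 2)*(q + 6)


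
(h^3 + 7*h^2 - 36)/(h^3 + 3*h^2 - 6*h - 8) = (h^2 + 9*h + 18)/(h^2 + 5*h + 4)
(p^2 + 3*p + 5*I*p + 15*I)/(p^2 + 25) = (p + 3)/(p - 5*I)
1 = 1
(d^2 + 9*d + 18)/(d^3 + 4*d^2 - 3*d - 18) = (d + 6)/(d^2 + d - 6)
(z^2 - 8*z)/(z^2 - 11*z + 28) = z*(z - 8)/(z^2 - 11*z + 28)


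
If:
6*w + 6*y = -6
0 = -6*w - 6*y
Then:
No Solution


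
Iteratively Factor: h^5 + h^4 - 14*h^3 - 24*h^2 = (h - 4)*(h^4 + 5*h^3 + 6*h^2) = h*(h - 4)*(h^3 + 5*h^2 + 6*h) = h^2*(h - 4)*(h^2 + 5*h + 6) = h^2*(h - 4)*(h + 2)*(h + 3)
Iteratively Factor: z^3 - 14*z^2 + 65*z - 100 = (z - 5)*(z^2 - 9*z + 20) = (z - 5)^2*(z - 4)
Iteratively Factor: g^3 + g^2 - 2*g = (g + 2)*(g^2 - g) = g*(g + 2)*(g - 1)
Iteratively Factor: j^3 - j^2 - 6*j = (j - 3)*(j^2 + 2*j) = (j - 3)*(j + 2)*(j)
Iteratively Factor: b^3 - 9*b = (b + 3)*(b^2 - 3*b) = b*(b + 3)*(b - 3)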